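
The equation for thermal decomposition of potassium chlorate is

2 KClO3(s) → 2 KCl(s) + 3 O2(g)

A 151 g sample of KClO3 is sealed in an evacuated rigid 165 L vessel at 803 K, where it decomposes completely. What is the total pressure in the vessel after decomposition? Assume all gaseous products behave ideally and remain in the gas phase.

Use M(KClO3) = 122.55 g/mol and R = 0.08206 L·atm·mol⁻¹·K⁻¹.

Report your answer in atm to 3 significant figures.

0.738 atm

n(KClO3) = 151 / 122.55 = 1.232 mol
n(gas produced) = (3/2) × 1.232 = 1.848 mol
P = nRT/V = 1.848 × 0.08206 × 803 / 165 = 0.7380 atm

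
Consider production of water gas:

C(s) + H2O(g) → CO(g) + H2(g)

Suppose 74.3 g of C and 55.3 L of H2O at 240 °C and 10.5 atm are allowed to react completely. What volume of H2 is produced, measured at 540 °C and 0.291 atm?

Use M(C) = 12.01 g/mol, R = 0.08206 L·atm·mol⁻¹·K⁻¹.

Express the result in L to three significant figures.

1420 L

n(C) = 74.3 / 12.01 = 6.187 mol
n(H2O) = PV/RT = (10.5 × 55.3) / (0.08206 × 513.15) = 13.79 mol
For 6.187 mol C, stoichiometry requires (1/1) × 6.187 = 6.187 mol H2O; 13.79 mol is available, so C is limiting.
n(H2) = (1/1) × 6.187 = 6.187 mol
V(H2) = nRT/P = 6.187 × 0.08206 × 813.15 / 0.291 = 1419 L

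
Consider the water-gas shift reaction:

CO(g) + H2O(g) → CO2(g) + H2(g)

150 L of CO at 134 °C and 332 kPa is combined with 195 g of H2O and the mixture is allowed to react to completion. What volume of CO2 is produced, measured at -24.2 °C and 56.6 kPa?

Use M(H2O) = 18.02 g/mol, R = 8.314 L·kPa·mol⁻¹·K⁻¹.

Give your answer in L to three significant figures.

396 L

n(CO) = PV/RT = (332 × 150) / (8.314 × 407.15) = 14.71 mol
n(H2O) = 195 / 18.02 = 10.82 mol
For 14.71 mol CO, stoichiometry requires (1/1) × 14.71 = 14.71 mol H2O; 10.82 mol is available, so H2O is limiting.
n(CO2) = (1/1) × 10.82 = 10.82 mol
V(CO2) = nRT/P = 10.82 × 8.314 × 248.95 / 56.6 = 395.7 L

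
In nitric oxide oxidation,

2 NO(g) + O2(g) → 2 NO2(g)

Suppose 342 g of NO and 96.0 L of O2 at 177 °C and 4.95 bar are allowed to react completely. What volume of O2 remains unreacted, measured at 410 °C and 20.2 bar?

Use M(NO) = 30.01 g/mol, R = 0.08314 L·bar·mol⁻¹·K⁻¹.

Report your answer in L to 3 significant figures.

19.7 L

n(NO) = 342 / 30.01 = 11.40 mol
n(O2) = PV/RT = (4.95 × 96.0) / (0.08314 × 450.15) = 12.70 mol
For 11.40 mol NO, stoichiometry requires (1/2) × 11.40 = 5.700 mol O2; 12.70 mol is available, so NO is limiting.
n(O2) consumed = (1/2) × 11.40 = 5.700 mol; remaining = 12.70 − 5.700 = 7.000 mol
V(O2) = nRT/P = 7.000 × 0.08314 × 683.15 / 20.2 = 19.68 L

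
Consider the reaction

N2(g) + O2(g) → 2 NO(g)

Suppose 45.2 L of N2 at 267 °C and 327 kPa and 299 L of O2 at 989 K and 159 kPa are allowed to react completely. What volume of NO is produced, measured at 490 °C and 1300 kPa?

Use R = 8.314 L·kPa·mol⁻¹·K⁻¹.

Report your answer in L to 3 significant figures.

32.1 L

n(N2) = PV/RT = (327 × 45.2) / (8.314 × 540.15) = 3.291 mol
n(O2) = PV/RT = (159 × 299) / (8.314 × 989) = 5.782 mol
For 3.291 mol N2, stoichiometry requires (1/1) × 3.291 = 3.291 mol O2; 5.782 mol is available, so N2 is limiting.
n(NO) = (2/1) × 3.291 = 6.582 mol
V(NO) = nRT/P = 6.582 × 8.314 × 763.15 / 1300 = 32.12 L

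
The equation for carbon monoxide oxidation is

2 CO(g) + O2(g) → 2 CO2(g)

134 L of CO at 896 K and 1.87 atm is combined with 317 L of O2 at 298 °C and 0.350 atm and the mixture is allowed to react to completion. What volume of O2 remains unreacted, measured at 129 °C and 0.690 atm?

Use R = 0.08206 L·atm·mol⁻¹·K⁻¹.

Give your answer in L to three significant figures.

n(CO) = PV/RT = (1.87 × 134) / (0.08206 × 896) = 3.408 mol
n(O2) = PV/RT = (0.350 × 317) / (0.08206 × 571.15) = 2.367 mol
For 3.408 mol CO, stoichiometry requires (1/2) × 3.408 = 1.704 mol O2; 2.367 mol is available, so CO is limiting.
n(O2) consumed = (1/2) × 3.408 = 1.704 mol; remaining = 2.367 − 1.704 = 0.6630 mol
V(O2) = nRT/P = 0.6630 × 0.08206 × 402.15 / 0.690 = 31.71 L

31.7 L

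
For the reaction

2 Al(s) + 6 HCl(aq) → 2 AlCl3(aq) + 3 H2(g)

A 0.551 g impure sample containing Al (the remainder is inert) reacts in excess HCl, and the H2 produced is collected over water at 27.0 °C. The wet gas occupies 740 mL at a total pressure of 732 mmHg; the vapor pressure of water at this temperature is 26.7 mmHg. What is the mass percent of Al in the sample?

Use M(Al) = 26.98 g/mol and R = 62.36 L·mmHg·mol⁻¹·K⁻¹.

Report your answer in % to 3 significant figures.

P(H2) = 732 − 26.7 = 705.3 mmHg
n(H2) = PV/RT = (705.3 × 0.7400) / (62.36 × 300.15) = 0.02788 mol
n(Al) = (2/3) × 0.02788 = 0.01859 mol
m(Al) = 0.01859 × 26.98 = 0.5016 g
%Al = 0.5016 / 0.551 × 100 = 91.03%

91.0 %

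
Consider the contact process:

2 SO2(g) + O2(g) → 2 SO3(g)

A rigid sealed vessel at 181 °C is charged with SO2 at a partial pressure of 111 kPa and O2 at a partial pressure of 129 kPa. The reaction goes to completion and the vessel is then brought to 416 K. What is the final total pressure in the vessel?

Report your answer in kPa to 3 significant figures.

With V and T fixed, P_i ∝ n_i, so the mole ratios apply directly to partial pressures at 181 °C.
P(O2) required for 111 kPa of SO2 = (1/2) × 111 = 55.50 kPa; available 129 kPa, so SO2 is limiting.
P(O2) remaining = 129 − (1/2) × 111 = 73.50 kPa
P(gaseous products) = (2)/2 × 111 = 111.0 kPa
P_total at 181 °C = 73.50 + 111.0 = 184.5 kPa
Scaling to 416 K: P = 184.5 × 416/454.15 = 169.0 kPa

169 kPa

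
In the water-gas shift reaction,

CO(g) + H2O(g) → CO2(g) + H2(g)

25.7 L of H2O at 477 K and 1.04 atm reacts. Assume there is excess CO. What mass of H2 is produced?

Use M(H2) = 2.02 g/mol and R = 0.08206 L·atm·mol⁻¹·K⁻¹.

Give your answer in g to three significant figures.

1.38 g

n(H2O) = PV/RT = (1.04 × 25.7) / (0.08206 × 477) = 0.6828 mol
n(H2) = (1/1) × 0.6828 = 0.6828 mol
m(H2) = 0.6828 × 2.02 = 1.379 g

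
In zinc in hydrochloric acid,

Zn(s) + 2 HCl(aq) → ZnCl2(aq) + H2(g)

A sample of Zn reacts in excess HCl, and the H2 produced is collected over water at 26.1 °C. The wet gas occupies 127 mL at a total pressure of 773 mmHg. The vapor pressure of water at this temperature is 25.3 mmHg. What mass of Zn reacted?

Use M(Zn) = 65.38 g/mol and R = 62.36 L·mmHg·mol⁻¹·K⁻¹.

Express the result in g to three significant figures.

P(H2) = 773 − 25.3 = 747.7 mmHg
n(H2) = PV/RT = (747.7 × 0.1270) / (62.36 × 299.25) = 0.005089 mol
n(Zn) = (1/1) × 0.005089 = 0.005089 mol
m(Zn) = 0.005089 × 65.38 = 0.3327 g

0.333 g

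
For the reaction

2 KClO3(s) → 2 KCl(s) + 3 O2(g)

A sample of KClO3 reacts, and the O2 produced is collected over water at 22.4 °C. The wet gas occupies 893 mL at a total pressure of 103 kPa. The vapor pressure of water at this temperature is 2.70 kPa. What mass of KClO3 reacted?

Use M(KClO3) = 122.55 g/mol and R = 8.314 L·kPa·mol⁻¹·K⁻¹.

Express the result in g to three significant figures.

P(O2) = 103 − 2.70 = 100.3 kPa
n(O2) = PV/RT = (100.3 × 0.8930) / (8.314 × 295.55) = 0.03645 mol
n(KClO3) = (2/3) × 0.03645 = 0.02430 mol
m(KClO3) = 0.02430 × 122.55 = 2.978 g

2.98 g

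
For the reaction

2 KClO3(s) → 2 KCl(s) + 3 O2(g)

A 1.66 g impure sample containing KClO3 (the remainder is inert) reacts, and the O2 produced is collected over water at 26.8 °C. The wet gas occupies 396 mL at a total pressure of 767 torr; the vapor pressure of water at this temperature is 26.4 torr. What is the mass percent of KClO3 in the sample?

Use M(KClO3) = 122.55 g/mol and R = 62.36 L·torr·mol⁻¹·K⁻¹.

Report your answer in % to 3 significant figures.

77.2 %

P(O2) = 767 − 26.4 = 740.6 torr
n(O2) = PV/RT = (740.6 × 0.3960) / (62.36 × 299.95) = 0.01568 mol
n(KClO3) = (2/3) × 0.01568 = 0.01045 mol
m(KClO3) = 0.01045 × 122.55 = 1.281 g
%KClO3 = 1.281 / 1.66 × 100 = 77.17%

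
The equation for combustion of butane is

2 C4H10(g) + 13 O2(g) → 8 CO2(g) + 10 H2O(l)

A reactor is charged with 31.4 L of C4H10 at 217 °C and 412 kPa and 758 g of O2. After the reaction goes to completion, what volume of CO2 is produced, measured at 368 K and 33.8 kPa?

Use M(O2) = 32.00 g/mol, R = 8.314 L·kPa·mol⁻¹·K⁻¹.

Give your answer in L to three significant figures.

1150 L

n(C4H10) = PV/RT = (412 × 31.4) / (8.314 × 490.15) = 3.175 mol
n(O2) = 758 / 32.00 = 23.69 mol
For 3.175 mol C4H10, stoichiometry requires (13/2) × 3.175 = 20.64 mol O2; 23.69 mol is available, so C4H10 is limiting.
n(CO2) = (8/2) × 3.175 = 12.70 mol
V(CO2) = nRT/P = 12.70 × 8.314 × 368 / 33.8 = 1150 L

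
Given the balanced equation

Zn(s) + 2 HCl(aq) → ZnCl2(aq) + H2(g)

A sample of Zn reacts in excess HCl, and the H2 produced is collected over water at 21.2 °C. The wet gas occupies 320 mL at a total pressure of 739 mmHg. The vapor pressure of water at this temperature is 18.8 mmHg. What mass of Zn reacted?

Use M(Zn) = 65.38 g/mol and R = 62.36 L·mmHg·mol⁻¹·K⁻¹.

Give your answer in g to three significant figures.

0.821 g

P(H2) = 739 − 18.8 = 720.2 mmHg
n(H2) = PV/RT = (720.2 × 0.3200) / (62.36 × 294.35) = 0.01256 mol
n(Zn) = (1/1) × 0.01256 = 0.01256 mol
m(Zn) = 0.01256 × 65.38 = 0.8212 g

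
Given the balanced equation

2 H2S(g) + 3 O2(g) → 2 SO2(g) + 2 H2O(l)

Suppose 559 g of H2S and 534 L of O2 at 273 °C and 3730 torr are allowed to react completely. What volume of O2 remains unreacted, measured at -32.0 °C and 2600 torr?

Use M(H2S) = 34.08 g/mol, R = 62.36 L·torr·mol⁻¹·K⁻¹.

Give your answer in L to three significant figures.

196 L

n(H2S) = 559 / 34.08 = 16.40 mol
n(O2) = PV/RT = (3730 × 534) / (62.36 × 546.15) = 58.48 mol
For 16.40 mol H2S, stoichiometry requires (3/2) × 16.40 = 24.60 mol O2; 58.48 mol is available, so H2S is limiting.
n(O2) consumed = (3/2) × 16.40 = 24.60 mol; remaining = 58.48 − 24.60 = 33.88 mol
V(O2) = nRT/P = 33.88 × 62.36 × 241.15 / 2600 = 196.0 L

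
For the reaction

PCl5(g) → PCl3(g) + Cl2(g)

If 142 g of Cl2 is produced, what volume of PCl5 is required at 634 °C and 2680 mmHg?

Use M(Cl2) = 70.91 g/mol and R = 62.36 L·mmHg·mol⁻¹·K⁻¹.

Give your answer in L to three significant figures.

n(Cl2) = 142.0 / 70.91 = 2.003 mol
n(PCl5) = (1/1) × 2.003 = 2.003 mol
V = nRT/P = 2.003 × 62.36 × 907.15 / 2680 = 42.28 L

42.3 L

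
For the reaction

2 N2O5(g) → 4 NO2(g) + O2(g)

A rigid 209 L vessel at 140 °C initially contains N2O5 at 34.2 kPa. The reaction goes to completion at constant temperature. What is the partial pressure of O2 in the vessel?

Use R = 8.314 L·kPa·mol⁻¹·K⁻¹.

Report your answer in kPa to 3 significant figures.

n(N2O5)₀ = PV/RT = (34.2 × 209) / (8.314 × 413.15) = 2.081 mol
n(O2) = (1/2) × 2.081 = 1.040 mol
P(O2) = nRT/V = 1.040 × 8.314 × 413.15 / 209 = 17.09 kPa

17.1 kPa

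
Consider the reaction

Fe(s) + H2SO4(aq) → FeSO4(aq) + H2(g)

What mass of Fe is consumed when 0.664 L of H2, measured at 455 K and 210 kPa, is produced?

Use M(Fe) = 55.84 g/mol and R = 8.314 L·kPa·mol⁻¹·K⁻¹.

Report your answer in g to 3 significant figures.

2.06 g

n(H2) = PV/RT = (210 × 0.664) / (8.314 × 455) = 0.03686 mol
n(Fe) = (1/1) × 0.03686 = 0.03686 mol
m(Fe) = 0.03686 × 55.84 = 2.058 g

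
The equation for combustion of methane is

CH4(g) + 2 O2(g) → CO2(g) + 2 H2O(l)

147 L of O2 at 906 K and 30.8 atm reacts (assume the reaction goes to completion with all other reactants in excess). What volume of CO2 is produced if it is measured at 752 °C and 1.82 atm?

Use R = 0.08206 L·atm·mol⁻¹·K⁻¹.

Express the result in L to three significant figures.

n(O2) = PV/RT = (30.8 × 147) / (0.08206 × 906) = 60.90 mol
n(CO2) = (1/2) × 60.90 = 30.45 mol
V = nRT/P = 30.45 × 0.08206 × 1025.15 / 1.82 = 1407 L

1410 L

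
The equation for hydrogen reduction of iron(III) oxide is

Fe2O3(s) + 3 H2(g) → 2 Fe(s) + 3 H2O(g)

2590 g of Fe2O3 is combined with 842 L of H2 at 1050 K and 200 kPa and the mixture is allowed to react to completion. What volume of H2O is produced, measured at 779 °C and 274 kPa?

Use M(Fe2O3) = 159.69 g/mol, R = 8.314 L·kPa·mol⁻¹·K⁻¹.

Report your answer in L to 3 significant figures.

616 L

n(Fe2O3) = 2590 / 159.69 = 16.22 mol
n(H2) = PV/RT = (200 × 842) / (8.314 × 1050) = 19.29 mol
For 16.22 mol Fe2O3, stoichiometry requires (3/1) × 16.22 = 48.66 mol H2; 19.29 mol is available, so H2 is limiting.
n(H2O) = (3/3) × 19.29 = 19.29 mol
V(H2O) = nRT/P = 19.29 × 8.314 × 1052.15 / 274 = 615.8 L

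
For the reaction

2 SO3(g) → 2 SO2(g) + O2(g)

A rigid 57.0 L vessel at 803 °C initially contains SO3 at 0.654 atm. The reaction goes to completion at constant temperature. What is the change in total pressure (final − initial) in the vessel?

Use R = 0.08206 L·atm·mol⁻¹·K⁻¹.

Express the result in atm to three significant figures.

0.327 atm

Since T and V are fixed, P_final/P_initial = n_final/n_initial = 3/2.
P_final = (3/2) × 0.654 = 0.9810 atm; ΔP = 0.9810 − 0.654 = 0.3270 atm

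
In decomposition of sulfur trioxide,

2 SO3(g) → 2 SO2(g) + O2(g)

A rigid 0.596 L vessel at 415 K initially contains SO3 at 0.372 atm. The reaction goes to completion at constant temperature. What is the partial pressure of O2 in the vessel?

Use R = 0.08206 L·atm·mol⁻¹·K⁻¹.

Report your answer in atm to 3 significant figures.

n(SO3)₀ = PV/RT = (0.372 × 0.596) / (0.08206 × 415) = 0.006510 mol
n(O2) = (1/2) × 0.006510 = 0.003255 mol
P(O2) = nRT/V = 0.003255 × 0.08206 × 415 / 0.596 = 0.1860 atm

0.186 atm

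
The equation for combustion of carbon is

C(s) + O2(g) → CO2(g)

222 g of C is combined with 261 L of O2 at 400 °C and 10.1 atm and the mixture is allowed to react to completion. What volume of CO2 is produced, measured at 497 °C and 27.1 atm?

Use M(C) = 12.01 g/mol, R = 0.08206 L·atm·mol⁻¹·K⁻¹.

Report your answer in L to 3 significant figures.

43.1 L

n(C) = 222 / 12.01 = 18.48 mol
n(O2) = PV/RT = (10.1 × 261) / (0.08206 × 673.15) = 47.72 mol
For 18.48 mol C, stoichiometry requires (1/1) × 18.48 = 18.48 mol O2; 47.72 mol is available, so C is limiting.
n(CO2) = (1/1) × 18.48 = 18.48 mol
V(CO2) = nRT/P = 18.48 × 0.08206 × 770.15 / 27.1 = 43.10 L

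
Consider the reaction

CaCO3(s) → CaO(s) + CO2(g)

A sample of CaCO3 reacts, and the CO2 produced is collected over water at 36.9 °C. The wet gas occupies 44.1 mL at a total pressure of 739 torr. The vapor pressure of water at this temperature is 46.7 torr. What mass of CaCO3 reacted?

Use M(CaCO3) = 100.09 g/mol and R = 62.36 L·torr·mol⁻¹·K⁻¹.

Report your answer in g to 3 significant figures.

P(CO2) = 739 − 46.7 = 692.3 torr
n(CO2) = PV/RT = (692.3 × 0.04410) / (62.36 × 310.05) = 0.001579 mol
n(CaCO3) = (1/1) × 0.001579 = 0.001579 mol
m(CaCO3) = 0.001579 × 100.09 = 0.1580 g

0.158 g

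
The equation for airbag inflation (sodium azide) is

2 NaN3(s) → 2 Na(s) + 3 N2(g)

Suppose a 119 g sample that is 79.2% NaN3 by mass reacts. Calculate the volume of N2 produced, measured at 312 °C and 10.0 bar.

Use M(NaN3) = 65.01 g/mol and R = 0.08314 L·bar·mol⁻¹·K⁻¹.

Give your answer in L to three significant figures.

10.6 L

mass of NaN3 = 119 × 79.2/100 = 94.25 g
n(NaN3) = 94.25 / 65.01 = 1.450 mol
n(N2) = (3/2) × 1.450 = 2.175 mol
V = nRT/P = 2.175 × 0.08314 × 585.15 / 10.0 = 10.58 L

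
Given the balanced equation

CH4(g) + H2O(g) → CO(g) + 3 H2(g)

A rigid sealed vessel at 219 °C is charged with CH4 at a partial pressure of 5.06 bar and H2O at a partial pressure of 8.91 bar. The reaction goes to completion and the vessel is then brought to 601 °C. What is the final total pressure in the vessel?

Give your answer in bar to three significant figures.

Because the vessel is rigid and T is held at 219 °C, work the stoichiometry in partial pressures (P_i = n_iRT/V).
P(H2O) required for 5.06 bar of CH4 = (1/1) × 5.06 = 5.060 bar; available 8.91 bar, so CH4 is limiting.
P(H2O) remaining = 8.91 − (1/1) × 5.06 = 3.850 bar
P(gaseous products) = (1+3)/1 × 5.06 = 20.24 bar
P_total at 219 °C = 3.850 + 20.24 = 24.09 bar
Scaling to 601 °C: P = 24.09 × 874.15/492.15 = 42.79 bar

42.8 bar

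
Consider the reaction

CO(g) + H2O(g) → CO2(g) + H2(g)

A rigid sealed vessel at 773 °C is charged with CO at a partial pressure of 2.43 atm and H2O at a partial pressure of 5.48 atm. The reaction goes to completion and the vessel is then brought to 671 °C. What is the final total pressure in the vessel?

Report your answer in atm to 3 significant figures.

At constant V, partial pressures at 773 °C are proportional to moles, so apply stoichiometry directly to pressures.
P(H2O) required for 2.43 atm of CO = (1/1) × 2.43 = 2.430 atm; available 5.48 atm, so CO is limiting.
P(H2O) remaining = 5.48 − (1/1) × 2.43 = 3.050 atm
P(gaseous products) = (1+1)/1 × 2.43 = 4.860 atm
P_total at 773 °C = 3.050 + 4.860 = 7.910 atm
Scaling to 671 °C: P = 7.910 × 944.15/1046.15 = 7.139 atm

7.14 atm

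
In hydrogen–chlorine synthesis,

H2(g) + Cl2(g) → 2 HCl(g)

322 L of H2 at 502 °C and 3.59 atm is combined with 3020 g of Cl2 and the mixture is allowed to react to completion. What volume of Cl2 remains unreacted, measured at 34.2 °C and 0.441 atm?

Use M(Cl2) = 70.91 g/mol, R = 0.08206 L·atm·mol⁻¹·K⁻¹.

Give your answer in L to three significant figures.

n(H2) = PV/RT = (3.59 × 322) / (0.08206 × 775.15) = 18.17 mol
n(Cl2) = 3020 / 70.91 = 42.59 mol
For 18.17 mol H2, stoichiometry requires (1/1) × 18.17 = 18.17 mol Cl2; 42.59 mol is available, so H2 is limiting.
n(Cl2) consumed = (1/1) × 18.17 = 18.17 mol; remaining = 42.59 − 18.17 = 24.42 mol
V(Cl2) = nRT/P = 24.42 × 0.08206 × 307.35 / 0.441 = 1397 L

1400 L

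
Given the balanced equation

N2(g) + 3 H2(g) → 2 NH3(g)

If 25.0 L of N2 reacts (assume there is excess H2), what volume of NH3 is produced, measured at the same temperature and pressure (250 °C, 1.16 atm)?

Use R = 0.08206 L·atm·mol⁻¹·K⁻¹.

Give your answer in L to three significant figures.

50.0 L

At constant T and P, gas volumes are in the mole ratio: V(NH3) = (2/1) × 25.0 = 50.00 L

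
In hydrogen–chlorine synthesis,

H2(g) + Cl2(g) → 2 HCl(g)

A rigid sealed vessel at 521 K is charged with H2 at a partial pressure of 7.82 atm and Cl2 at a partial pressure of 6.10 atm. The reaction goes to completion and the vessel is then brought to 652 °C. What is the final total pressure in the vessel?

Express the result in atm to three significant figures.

24.7 atm

With V and T fixed, P_i ∝ n_i, so the mole ratios apply directly to partial pressures at 521 K.
P(Cl2) required for 7.82 atm of H2 = (1/1) × 7.82 = 7.820 atm; available 6.10 atm, so Cl2 is limiting.
P(H2) remaining = 7.82 − (1/1) × 6.10 = 1.720 atm
P(gaseous products) = (2)/1 × 6.10 = 12.20 atm
P_total at 521 K = 1.720 + 12.20 = 13.92 atm
Scaling to 652 °C: P = 13.92 × 925.15/521 = 24.72 atm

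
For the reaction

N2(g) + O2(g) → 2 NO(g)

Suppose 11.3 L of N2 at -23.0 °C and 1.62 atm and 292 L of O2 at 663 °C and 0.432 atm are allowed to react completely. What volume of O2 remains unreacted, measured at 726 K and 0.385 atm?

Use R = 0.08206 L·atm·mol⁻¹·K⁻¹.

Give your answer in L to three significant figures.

116 L

n(N2) = PV/RT = (1.62 × 11.3) / (0.08206 × 250.15) = 0.8918 mol
n(O2) = PV/RT = (0.432 × 292) / (0.08206 × 936.15) = 1.642 mol
For 0.8918 mol N2, stoichiometry requires (1/1) × 0.8918 = 0.8918 mol O2; 1.642 mol is available, so N2 is limiting.
n(O2) consumed = (1/1) × 0.8918 = 0.8918 mol; remaining = 1.642 − 0.8918 = 0.7502 mol
V(O2) = nRT/P = 0.7502 × 0.08206 × 726 / 0.385 = 116.1 L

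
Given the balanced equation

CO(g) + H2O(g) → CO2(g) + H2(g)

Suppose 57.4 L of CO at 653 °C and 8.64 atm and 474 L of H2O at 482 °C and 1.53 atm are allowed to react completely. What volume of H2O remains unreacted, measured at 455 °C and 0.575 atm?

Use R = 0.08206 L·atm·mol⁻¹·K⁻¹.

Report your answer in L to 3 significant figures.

n(CO) = PV/RT = (8.64 × 57.4) / (0.08206 × 926.15) = 6.525 mol
n(H2O) = PV/RT = (1.53 × 474) / (0.08206 × 755.15) = 11.70 mol
For 6.525 mol CO, stoichiometry requires (1/1) × 6.525 = 6.525 mol H2O; 11.70 mol is available, so CO is limiting.
n(H2O) consumed = (1/1) × 6.525 = 6.525 mol; remaining = 11.70 − 6.525 = 5.175 mol
V(H2O) = nRT/P = 5.175 × 0.08206 × 728.15 / 0.575 = 537.8 L

538 L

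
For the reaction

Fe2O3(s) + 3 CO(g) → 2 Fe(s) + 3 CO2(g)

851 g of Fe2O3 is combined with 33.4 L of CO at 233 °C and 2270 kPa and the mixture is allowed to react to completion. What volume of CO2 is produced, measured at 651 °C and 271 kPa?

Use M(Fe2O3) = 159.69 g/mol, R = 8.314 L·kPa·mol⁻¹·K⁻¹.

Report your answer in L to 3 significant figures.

453 L

n(Fe2O3) = 851 / 159.69 = 5.329 mol
n(CO) = PV/RT = (2270 × 33.4) / (8.314 × 506.15) = 18.02 mol
For 5.329 mol Fe2O3, stoichiometry requires (3/1) × 5.329 = 15.99 mol CO; 18.02 mol is available, so Fe2O3 is limiting.
n(CO2) = (3/1) × 5.329 = 15.99 mol
V(CO2) = nRT/P = 15.99 × 8.314 × 924.15 / 271 = 453.3 L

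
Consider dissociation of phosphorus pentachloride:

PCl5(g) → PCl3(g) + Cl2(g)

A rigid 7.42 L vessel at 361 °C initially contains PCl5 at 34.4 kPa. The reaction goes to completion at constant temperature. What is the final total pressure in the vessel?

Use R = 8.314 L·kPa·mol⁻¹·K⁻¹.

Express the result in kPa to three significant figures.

68.8 kPa

At constant T and V, P ∝ n(gas): 1 mol gas → 2 mol gas.
P_final = (2/1) × 34.4 = 68.80 kPa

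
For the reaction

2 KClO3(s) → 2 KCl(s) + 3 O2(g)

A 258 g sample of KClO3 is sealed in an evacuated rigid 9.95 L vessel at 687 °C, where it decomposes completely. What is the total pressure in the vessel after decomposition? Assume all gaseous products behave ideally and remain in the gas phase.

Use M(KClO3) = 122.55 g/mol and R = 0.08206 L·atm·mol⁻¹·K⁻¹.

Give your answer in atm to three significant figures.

25.0 atm

n(KClO3) = 258 / 122.55 = 2.105 mol
n(gas produced) = (3/2) × 2.105 = 3.157 mol
P = nRT/V = 3.157 × 0.08206 × 960.15 / 9.95 = 25.00 atm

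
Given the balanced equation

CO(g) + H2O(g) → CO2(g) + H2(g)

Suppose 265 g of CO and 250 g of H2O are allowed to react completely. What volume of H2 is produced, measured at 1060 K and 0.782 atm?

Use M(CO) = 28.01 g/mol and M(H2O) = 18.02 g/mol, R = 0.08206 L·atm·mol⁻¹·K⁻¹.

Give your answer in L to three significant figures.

n(CO) = 265 / 28.01 = 9.461 mol
n(H2O) = 250 / 18.02 = 13.87 mol
For 9.461 mol CO, stoichiometry requires (1/1) × 9.461 = 9.461 mol H2O; 13.87 mol is available, so CO is limiting.
n(H2) = (1/1) × 9.461 = 9.461 mol
V(H2) = nRT/P = 9.461 × 0.08206 × 1060 / 0.782 = 1052 L

1050 L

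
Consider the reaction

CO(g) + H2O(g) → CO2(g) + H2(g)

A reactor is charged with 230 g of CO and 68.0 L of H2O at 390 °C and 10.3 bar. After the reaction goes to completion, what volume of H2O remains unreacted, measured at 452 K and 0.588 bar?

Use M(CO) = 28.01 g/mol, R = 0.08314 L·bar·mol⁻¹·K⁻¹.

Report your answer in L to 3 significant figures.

n(CO) = 230 / 28.01 = 8.211 mol
n(H2O) = PV/RT = (10.3 × 68.0) / (0.08314 × 663.15) = 12.70 mol
For 8.211 mol CO, stoichiometry requires (1/1) × 8.211 = 8.211 mol H2O; 12.70 mol is available, so CO is limiting.
n(H2O) consumed = (1/1) × 8.211 = 8.211 mol; remaining = 12.70 − 8.211 = 4.489 mol
V(H2O) = nRT/P = 4.489 × 0.08314 × 452 / 0.588 = 286.9 L

287 L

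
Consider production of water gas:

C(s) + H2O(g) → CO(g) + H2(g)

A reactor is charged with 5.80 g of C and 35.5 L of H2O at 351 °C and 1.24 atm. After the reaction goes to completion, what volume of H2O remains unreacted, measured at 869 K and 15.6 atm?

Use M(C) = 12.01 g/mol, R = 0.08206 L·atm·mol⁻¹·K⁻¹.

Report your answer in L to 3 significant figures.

n(C) = 5.80 / 12.01 = 0.4829 mol
n(H2O) = PV/RT = (1.24 × 35.5) / (0.08206 × 624.15) = 0.8595 mol
For 0.4829 mol C, stoichiometry requires (1/1) × 0.4829 = 0.4829 mol H2O; 0.8595 mol is available, so C is limiting.
n(H2O) consumed = (1/1) × 0.4829 = 0.4829 mol; remaining = 0.8595 − 0.4829 = 0.3766 mol
V(H2O) = nRT/P = 0.3766 × 0.08206 × 869 / 15.6 = 1.721 L

1.72 L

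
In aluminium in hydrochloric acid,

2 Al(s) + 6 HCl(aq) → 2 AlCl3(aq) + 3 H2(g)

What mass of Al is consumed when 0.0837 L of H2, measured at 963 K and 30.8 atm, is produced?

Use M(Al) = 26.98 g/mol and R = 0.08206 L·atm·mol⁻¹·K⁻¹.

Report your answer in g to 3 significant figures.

0.587 g

n(H2) = PV/RT = (30.8 × 0.0837) / (0.08206 × 963) = 0.03262 mol
n(Al) = (2/3) × 0.03262 = 0.02175 mol
m(Al) = 0.02175 × 26.98 = 0.5868 g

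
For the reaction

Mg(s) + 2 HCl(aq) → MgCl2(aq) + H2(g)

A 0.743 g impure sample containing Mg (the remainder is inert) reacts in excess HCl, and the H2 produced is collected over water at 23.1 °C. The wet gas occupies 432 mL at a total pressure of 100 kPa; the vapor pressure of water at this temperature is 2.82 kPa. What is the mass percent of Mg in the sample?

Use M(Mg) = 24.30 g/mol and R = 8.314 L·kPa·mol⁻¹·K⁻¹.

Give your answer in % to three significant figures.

55.7 %

P(H2) = 100 − 2.82 = 97.18 kPa
n(H2) = PV/RT = (97.18 × 0.4320) / (8.314 × 296.25) = 0.01704 mol
n(Mg) = (1/1) × 0.01704 = 0.01704 mol
m(Mg) = 0.01704 × 24.30 = 0.4141 g
%Mg = 0.4141 / 0.743 × 100 = 55.73%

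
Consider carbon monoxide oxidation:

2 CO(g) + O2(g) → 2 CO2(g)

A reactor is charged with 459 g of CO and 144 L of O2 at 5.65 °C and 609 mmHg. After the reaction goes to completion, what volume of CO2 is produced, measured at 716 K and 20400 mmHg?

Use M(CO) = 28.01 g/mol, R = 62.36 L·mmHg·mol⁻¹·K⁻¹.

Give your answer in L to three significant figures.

22.1 L

n(CO) = 459 / 28.01 = 16.39 mol
n(O2) = PV/RT = (609 × 144) / (62.36 × 278.8) = 5.044 mol
For 16.39 mol CO, stoichiometry requires (1/2) × 16.39 = 8.195 mol O2; 5.044 mol is available, so O2 is limiting.
n(CO2) = (2/1) × 5.044 = 10.09 mol
V(CO2) = nRT/P = 10.09 × 62.36 × 716 / 20400 = 22.08 L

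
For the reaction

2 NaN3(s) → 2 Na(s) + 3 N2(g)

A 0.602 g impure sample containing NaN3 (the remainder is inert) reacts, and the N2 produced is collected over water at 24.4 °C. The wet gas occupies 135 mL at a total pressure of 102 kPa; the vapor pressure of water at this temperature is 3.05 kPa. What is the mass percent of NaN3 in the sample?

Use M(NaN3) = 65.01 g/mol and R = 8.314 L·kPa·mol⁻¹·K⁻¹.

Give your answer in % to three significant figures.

38.9 %

P(N2) = 102 − 3.05 = 98.95 kPa
n(N2) = PV/RT = (98.95 × 0.1350) / (8.314 × 297.55) = 0.005400 mol
n(NaN3) = (2/3) × 0.005400 = 0.003600 mol
m(NaN3) = 0.003600 × 65.01 = 0.2340 g
%NaN3 = 0.2340 / 0.602 × 100 = 38.87%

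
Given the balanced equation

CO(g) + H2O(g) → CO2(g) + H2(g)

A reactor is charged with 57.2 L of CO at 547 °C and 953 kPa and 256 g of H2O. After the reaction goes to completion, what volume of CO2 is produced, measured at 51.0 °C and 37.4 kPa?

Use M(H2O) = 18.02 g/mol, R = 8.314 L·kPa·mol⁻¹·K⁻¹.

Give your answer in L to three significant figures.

576 L

n(CO) = PV/RT = (953 × 57.2) / (8.314 × 820.15) = 7.994 mol
n(H2O) = 256 / 18.02 = 14.21 mol
For 7.994 mol CO, stoichiometry requires (1/1) × 7.994 = 7.994 mol H2O; 14.21 mol is available, so CO is limiting.
n(CO2) = (1/1) × 7.994 = 7.994 mol
V(CO2) = nRT/P = 7.994 × 8.314 × 324.15 / 37.4 = 576.0 L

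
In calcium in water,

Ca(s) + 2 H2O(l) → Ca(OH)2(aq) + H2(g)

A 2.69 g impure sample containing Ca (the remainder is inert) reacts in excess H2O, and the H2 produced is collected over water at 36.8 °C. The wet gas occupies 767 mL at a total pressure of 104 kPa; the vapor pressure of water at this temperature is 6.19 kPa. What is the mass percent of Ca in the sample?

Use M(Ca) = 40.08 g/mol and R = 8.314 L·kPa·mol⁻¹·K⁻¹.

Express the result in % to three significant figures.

P(H2) = 104 − 6.19 = 97.81 kPa
n(H2) = PV/RT = (97.81 × 0.7670) / (8.314 × 309.95) = 0.02911 mol
n(Ca) = (1/1) × 0.02911 = 0.02911 mol
m(Ca) = 0.02911 × 40.08 = 1.167 g
%Ca = 1.167 / 2.69 × 100 = 43.38%

43.4 %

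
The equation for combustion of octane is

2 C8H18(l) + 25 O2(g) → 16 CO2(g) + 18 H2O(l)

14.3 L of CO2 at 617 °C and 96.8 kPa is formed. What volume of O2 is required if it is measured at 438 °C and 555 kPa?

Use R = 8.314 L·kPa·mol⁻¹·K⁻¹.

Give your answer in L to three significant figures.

3.11 L

n(CO2) = PV/RT = (96.8 × 14.3) / (8.314 × 890.15) = 0.1870 mol
n(O2) = (25/16) × 0.1870 = 0.2922 mol
V = nRT/P = 0.2922 × 8.314 × 711.15 / 555 = 3.113 L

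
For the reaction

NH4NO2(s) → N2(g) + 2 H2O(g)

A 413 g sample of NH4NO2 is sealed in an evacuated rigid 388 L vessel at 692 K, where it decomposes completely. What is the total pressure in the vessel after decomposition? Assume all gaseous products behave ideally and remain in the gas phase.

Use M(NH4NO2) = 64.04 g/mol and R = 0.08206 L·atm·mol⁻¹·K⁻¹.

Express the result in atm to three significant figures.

2.83 atm

n(NH4NO2) = 413 / 64.04 = 6.449 mol
n(gas produced) = (3/1) × 6.449 = 19.35 mol
P = nRT/V = 19.35 × 0.08206 × 692 / 388 = 2.832 atm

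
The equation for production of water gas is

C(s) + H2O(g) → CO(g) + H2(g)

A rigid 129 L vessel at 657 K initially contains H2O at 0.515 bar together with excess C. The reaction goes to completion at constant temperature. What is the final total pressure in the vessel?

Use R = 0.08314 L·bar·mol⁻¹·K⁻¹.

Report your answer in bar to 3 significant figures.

Rigid vessel, constant T ⇒ P scales with total gas moles (1 → 2).
P_final = (2/1) × 0.515 = 1.030 bar

1.03 bar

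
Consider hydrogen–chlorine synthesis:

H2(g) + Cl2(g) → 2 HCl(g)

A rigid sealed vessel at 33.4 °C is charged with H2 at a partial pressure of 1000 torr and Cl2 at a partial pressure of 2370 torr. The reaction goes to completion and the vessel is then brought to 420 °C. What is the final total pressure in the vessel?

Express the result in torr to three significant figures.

Because the vessel is rigid and T is held at 33.4 °C, work the stoichiometry in partial pressures (P_i = n_iRT/V).
P(Cl2) required for 1000 torr of H2 = (1/1) × 1000 = 1000 torr; available 2370 torr, so H2 is limiting.
P(Cl2) remaining = 2370 − (1/1) × 1000 = 1370 torr
P(gaseous products) = (2)/1 × 1000 = 2000 torr
P_total at 33.4 °C = 1370 + 2000 = 3370 torr
Scaling to 420 °C: P = 3370 × 693.15/306.55 = 7620 torr

7620 torr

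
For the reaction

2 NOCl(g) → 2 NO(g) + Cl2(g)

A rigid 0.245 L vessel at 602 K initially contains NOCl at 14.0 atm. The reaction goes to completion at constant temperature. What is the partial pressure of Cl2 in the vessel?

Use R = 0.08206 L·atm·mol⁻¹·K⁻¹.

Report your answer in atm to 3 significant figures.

n(NOCl)₀ = PV/RT = (14.0 × 0.245) / (0.08206 × 602) = 0.06943 mol
n(Cl2) = (1/2) × 0.06943 = 0.03472 mol
P(Cl2) = nRT/V = 0.03472 × 0.08206 × 602 / 0.245 = 7.001 atm

7.00 atm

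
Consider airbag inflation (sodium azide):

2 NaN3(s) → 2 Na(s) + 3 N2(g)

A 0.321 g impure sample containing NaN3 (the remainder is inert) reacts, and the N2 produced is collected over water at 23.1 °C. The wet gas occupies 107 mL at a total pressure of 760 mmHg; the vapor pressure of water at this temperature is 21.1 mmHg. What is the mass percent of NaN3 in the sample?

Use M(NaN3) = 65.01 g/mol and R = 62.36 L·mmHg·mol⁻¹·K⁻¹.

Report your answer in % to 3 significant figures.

57.8 %

P(N2) = 760 − 21.1 = 738.9 mmHg
n(N2) = PV/RT = (738.9 × 0.1070) / (62.36 × 296.25) = 0.004280 mol
n(NaN3) = (2/3) × 0.004280 = 0.002853 mol
m(NaN3) = 0.002853 × 65.01 = 0.1855 g
%NaN3 = 0.1855 / 0.321 × 100 = 57.79%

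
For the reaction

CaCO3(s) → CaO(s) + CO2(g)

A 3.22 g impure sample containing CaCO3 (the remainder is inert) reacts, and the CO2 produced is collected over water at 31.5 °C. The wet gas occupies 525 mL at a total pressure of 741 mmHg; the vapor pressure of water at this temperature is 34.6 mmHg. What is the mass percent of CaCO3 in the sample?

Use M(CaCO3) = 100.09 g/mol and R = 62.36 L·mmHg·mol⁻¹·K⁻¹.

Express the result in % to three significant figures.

60.7 %

P(CO2) = 741 − 34.6 = 706.4 mmHg
n(CO2) = PV/RT = (706.4 × 0.5250) / (62.36 × 304.65) = 0.01952 mol
n(CaCO3) = (1/1) × 0.01952 = 0.01952 mol
m(CaCO3) = 0.01952 × 100.09 = 1.954 g
%CaCO3 = 1.954 / 3.22 × 100 = 60.68%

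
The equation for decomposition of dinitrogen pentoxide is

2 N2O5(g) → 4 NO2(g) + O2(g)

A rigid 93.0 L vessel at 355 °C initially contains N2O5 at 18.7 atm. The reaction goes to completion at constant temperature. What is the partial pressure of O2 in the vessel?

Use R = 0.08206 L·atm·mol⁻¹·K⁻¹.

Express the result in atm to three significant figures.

9.35 atm

n(N2O5)₀ = PV/RT = (18.7 × 93.0) / (0.08206 × 628.15) = 33.74 mol
n(O2) = (1/2) × 33.74 = 16.87 mol
P(O2) = nRT/V = 16.87 × 0.08206 × 628.15 / 93.0 = 9.350 atm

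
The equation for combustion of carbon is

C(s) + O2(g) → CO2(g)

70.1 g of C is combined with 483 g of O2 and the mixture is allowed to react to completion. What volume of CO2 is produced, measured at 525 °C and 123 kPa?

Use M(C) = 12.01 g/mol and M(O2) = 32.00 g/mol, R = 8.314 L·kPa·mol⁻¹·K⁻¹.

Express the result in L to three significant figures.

n(C) = 70.1 / 12.01 = 5.837 mol
n(O2) = 483 / 32.00 = 15.09 mol
For 5.837 mol C, stoichiometry requires (1/1) × 5.837 = 5.837 mol O2; 15.09 mol is available, so C is limiting.
n(CO2) = (1/1) × 5.837 = 5.837 mol
V(CO2) = nRT/P = 5.837 × 8.314 × 798.15 / 123 = 314.9 L

315 L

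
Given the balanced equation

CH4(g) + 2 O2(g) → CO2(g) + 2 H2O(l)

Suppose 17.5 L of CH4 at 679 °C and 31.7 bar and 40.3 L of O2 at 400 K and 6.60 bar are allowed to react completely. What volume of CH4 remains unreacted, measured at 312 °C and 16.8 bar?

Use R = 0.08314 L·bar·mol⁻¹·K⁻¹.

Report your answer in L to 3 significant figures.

8.71 L

n(CH4) = PV/RT = (31.7 × 17.5) / (0.08314 × 952.15) = 7.008 mol
n(O2) = PV/RT = (6.60 × 40.3) / (0.08314 × 400) = 7.998 mol
For 7.008 mol CH4, stoichiometry requires (2/1) × 7.008 = 14.02 mol O2; 7.998 mol is available, so O2 is limiting.
n(CH4) consumed = (1/2) × 7.998 = 3.999 mol; remaining = 7.008 − 3.999 = 3.009 mol
V(CH4) = nRT/P = 3.009 × 0.08314 × 585.15 / 16.8 = 8.713 L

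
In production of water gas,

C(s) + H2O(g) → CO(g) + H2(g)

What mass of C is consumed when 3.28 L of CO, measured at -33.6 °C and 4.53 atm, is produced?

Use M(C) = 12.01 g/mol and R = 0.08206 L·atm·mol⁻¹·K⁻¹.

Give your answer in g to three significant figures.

n(CO) = PV/RT = (4.53 × 3.28) / (0.08206 × 239.55) = 0.7559 mol
n(C) = (1/1) × 0.7559 = 0.7559 mol
m(C) = 0.7559 × 12.01 = 9.078 g

9.08 g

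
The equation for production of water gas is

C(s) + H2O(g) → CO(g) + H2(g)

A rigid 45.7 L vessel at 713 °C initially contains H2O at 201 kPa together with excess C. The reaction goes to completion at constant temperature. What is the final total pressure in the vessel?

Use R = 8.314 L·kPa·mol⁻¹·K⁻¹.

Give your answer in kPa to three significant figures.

402 kPa

At constant T and V, P ∝ n(gas): 1 mol gas → 2 mol gas.
P_final = (2/1) × 201 = 402.0 kPa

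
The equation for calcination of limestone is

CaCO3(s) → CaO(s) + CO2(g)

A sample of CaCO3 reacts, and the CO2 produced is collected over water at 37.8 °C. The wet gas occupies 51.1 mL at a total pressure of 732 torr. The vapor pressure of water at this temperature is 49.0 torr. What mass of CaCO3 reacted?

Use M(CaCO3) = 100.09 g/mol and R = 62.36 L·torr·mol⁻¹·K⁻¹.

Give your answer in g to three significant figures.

0.180 g

P(CO2) = 732 − 49.0 = 683.0 torr
n(CO2) = PV/RT = (683.0 × 0.05110) / (62.36 × 310.95) = 0.001800 mol
n(CaCO3) = (1/1) × 0.001800 = 0.001800 mol
m(CaCO3) = 0.001800 × 100.09 = 0.1802 g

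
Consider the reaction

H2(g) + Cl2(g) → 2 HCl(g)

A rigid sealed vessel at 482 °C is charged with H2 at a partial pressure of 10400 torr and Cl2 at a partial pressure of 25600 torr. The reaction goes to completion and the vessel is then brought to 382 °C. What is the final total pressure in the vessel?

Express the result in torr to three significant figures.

At constant V, partial pressures at 482 °C are proportional to moles, so apply stoichiometry directly to pressures.
P(Cl2) required for 10400 torr of H2 = (1/1) × 10400 = 10400 torr; available 25600 torr, so H2 is limiting.
P(Cl2) remaining = 25600 − (1/1) × 10400 = 15200 torr
P(gaseous products) = (2)/1 × 10400 = 20800 torr
P_total at 482 °C = 15200 + 20800 = 36000 torr
Scaling to 382 °C: P = 36000 × 655.15/755.15 = 31230 torr

31200 torr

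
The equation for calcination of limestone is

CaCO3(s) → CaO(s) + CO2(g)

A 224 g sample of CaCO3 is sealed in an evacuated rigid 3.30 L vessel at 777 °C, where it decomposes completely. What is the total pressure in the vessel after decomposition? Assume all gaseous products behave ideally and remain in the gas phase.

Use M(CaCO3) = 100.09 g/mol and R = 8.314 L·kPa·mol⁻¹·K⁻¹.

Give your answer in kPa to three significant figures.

5920 kPa

n(CaCO3) = 224 / 100.09 = 2.238 mol
n(gas produced) = (1/1) × 2.238 = 2.238 mol
P = nRT/V = 2.238 × 8.314 × 1050.15 / 3.30 = 5921 kPa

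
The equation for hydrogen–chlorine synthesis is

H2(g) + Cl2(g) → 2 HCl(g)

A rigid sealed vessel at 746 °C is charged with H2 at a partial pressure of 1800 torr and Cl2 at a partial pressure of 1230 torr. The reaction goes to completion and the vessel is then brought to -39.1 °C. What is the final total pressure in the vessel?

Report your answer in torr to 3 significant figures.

At constant V, partial pressures at 746 °C are proportional to moles, so apply stoichiometry directly to pressures.
P(Cl2) required for 1800 torr of H2 = (1/1) × 1800 = 1800 torr; available 1230 torr, so Cl2 is limiting.
P(H2) remaining = 1800 − (1/1) × 1230 = 570.0 torr
P(gaseous products) = (2)/1 × 1230 = 2460 torr
P_total at 746 °C = 570.0 + 2460 = 3030 torr
Scaling to -39.1 °C: P = 3030 × 234.05/1019.15 = 695.8 torr

696 torr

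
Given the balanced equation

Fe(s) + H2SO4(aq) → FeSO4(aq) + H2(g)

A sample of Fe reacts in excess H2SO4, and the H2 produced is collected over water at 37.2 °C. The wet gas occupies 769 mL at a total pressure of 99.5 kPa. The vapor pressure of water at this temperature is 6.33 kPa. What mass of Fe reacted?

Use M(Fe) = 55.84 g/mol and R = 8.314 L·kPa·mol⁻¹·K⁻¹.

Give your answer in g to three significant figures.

1.55 g

P(H2) = 99.5 − 6.33 = 93.17 kPa
n(H2) = PV/RT = (93.17 × 0.7690) / (8.314 × 310.35) = 0.02777 mol
n(Fe) = (1/1) × 0.02777 = 0.02777 mol
m(Fe) = 0.02777 × 55.84 = 1.551 g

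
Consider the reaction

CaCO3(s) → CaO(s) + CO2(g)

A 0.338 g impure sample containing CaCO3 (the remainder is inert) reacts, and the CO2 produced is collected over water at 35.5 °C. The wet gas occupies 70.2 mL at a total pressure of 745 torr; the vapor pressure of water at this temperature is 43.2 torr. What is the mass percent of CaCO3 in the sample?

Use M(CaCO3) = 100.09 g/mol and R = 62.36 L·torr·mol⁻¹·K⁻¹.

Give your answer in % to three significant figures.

75.8 %

P(CO2) = 745 − 43.2 = 701.8 torr
n(CO2) = PV/RT = (701.8 × 0.07020) / (62.36 × 308.65) = 0.002560 mol
n(CaCO3) = (1/1) × 0.002560 = 0.002560 mol
m(CaCO3) = 0.002560 × 100.09 = 0.2562 g
%CaCO3 = 0.2562 / 0.338 × 100 = 75.80%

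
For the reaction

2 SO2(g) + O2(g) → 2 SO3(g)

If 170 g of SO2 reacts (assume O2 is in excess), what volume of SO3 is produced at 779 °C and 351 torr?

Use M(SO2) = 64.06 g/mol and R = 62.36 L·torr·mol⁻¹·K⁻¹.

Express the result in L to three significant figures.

n(SO2) = 170.0 / 64.06 = 2.654 mol
n(SO3) = (2/2) × 2.654 = 2.654 mol
V = nRT/P = 2.654 × 62.36 × 1052.15 / 351 = 496.1 L

496 L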